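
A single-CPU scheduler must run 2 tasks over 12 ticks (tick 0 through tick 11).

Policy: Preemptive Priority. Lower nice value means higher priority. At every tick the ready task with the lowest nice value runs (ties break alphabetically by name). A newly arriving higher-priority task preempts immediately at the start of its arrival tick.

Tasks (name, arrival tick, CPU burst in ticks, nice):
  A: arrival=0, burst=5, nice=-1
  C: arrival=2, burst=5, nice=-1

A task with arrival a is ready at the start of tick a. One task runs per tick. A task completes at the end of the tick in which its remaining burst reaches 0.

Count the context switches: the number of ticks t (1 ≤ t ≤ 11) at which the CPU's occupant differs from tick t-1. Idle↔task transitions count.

context switches = 2

t=0: ready={A} → run A
t=1: ready={A} → run A
t=2: ready={A,C} → run A
t=3: ready={A,C} → run A
t=4: ready={A,C} → run A
t=5: ready={C} → run C
t=6: ready={C} → run C
t=7: ready={C} → run C
t=8: ready={C} → run C
t=9: ready={C} → run C
t=10: (idle)
t=11: (idle)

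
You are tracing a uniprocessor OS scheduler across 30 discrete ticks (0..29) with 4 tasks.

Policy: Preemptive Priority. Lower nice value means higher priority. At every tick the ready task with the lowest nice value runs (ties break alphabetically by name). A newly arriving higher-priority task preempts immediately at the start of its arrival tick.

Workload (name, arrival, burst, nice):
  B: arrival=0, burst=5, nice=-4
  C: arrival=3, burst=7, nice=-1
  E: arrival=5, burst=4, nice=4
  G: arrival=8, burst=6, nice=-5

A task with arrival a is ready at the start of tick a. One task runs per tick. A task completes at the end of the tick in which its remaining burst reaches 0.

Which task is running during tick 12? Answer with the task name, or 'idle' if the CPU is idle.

t=0: ready={B} → run B
t=1: ready={B} → run B
t=2: ready={B} → run B
t=3: ready={B,C} → run B
t=4: ready={B,C} → run B
t=5: ready={C,E} → run C
t=6: ready={C,E} → run C
t=7: ready={C,E} → run C
t=8: ready={C,E,G} → run G
t=9: ready={C,E,G} → run G
t=10: ready={C,E,G} → run G
t=11: ready={C,E,G} → run G
t=12: ready={C,E,G} → run G
t=13: ready={C,E,G} → run G
t=14: ready={C,E} → run C
t=15: ready={C,E} → run C
t=16: ready={C,E} → run C
t=17: ready={C,E} → run C
t=18: ready={E} → run E
t=19: ready={E} → run E
t=20: ready={E} → run E
t=21: ready={E} → run E
t=22: (idle)
t=23: (idle)
t=24: (idle)
t=25: (idle)
t=26: (idle)
t=27: (idle)
t=28: (idle)
t=29: (idle)

running at tick 12 = G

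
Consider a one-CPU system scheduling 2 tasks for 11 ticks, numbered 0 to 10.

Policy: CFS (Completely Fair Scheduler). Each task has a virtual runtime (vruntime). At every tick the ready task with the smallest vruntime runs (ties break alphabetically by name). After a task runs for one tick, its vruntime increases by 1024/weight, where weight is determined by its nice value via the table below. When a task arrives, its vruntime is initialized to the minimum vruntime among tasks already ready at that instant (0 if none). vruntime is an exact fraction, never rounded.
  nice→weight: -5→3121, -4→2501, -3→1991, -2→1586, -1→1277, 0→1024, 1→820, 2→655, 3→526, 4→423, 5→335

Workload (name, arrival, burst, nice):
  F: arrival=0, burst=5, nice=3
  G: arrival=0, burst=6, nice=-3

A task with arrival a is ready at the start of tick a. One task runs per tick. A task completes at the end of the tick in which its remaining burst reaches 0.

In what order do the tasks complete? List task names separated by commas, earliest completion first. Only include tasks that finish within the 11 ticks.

t=0: vr[F=0 G=0] → run F
t=1: vr[F=512/263 G=0] → run G
t=2: vr[F=512/263 G=1024/1991] → run G
t=3: vr[F=512/263 G=2048/1991] → run G
t=4: vr[F=512/263 G=3072/1991] → run G
t=5: vr[F=512/263 G=4096/1991] → run F
t=6: vr[F=1024/263 G=4096/1991] → run G
t=7: vr[F=1024/263 G=5120/1991] → run G
t=8: vr[F=1024/263] → run F
t=9: vr[F=1536/263] → run F
t=10: vr[F=2048/263] → run F

completion order = G, F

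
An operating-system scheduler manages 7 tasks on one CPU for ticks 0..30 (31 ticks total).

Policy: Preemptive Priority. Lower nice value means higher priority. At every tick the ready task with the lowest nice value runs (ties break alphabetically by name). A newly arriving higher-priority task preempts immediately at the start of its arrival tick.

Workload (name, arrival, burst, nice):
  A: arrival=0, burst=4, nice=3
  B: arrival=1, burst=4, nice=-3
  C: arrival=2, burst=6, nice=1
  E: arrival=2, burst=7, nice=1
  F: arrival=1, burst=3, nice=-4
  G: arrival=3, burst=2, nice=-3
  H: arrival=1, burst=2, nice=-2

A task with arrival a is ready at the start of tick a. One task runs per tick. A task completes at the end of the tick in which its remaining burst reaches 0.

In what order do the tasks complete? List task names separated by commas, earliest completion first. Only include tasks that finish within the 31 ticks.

t=0: ready={A} → run A
t=1: ready={A,B,F,H} → run F
t=2: ready={A,B,C,E,F,H} → run F
t=3: ready={A,B,C,E,F,G,H} → run F
t=4: ready={A,B,C,E,G,H} → run B
t=5: ready={A,B,C,E,G,H} → run B
t=6: ready={A,B,C,E,G,H} → run B
t=7: ready={A,B,C,E,G,H} → run B
t=8: ready={A,C,E,G,H} → run G
t=9: ready={A,C,E,G,H} → run G
t=10: ready={A,C,E,H} → run H
t=11: ready={A,C,E,H} → run H
t=12: ready={A,C,E} → run C
t=13: ready={A,C,E} → run C
t=14: ready={A,C,E} → run C
t=15: ready={A,C,E} → run C
t=16: ready={A,C,E} → run C
t=17: ready={A,C,E} → run C
t=18: ready={A,E} → run E
t=19: ready={A,E} → run E
t=20: ready={A,E} → run E
t=21: ready={A,E} → run E
t=22: ready={A,E} → run E
t=23: ready={A,E} → run E
t=24: ready={A,E} → run E
t=25: ready={A} → run A
t=26: ready={A} → run A
t=27: ready={A} → run A
t=28: (idle)
t=29: (idle)
t=30: (idle)

completion order = F, B, G, H, C, E, A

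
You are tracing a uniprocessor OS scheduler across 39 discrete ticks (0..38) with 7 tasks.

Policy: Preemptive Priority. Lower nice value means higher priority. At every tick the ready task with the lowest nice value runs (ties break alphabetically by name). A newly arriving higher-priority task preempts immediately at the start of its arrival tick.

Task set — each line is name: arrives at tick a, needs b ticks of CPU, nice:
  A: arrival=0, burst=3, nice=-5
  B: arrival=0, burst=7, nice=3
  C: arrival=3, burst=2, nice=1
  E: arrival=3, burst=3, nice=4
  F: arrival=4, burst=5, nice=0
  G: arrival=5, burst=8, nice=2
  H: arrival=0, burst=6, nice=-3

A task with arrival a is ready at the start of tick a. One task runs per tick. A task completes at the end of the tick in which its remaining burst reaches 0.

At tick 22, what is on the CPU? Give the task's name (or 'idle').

t=0: ready={A,B,H} → run A
t=1: ready={A,B,H} → run A
t=2: ready={A,B,H} → run A
t=3: ready={B,C,E,H} → run H
t=4: ready={B,C,E,F,H} → run H
t=5: ready={B,C,E,F,G,H} → run H
t=6: ready={B,C,E,F,G,H} → run H
t=7: ready={B,C,E,F,G,H} → run H
t=8: ready={B,C,E,F,G,H} → run H
t=9: ready={B,C,E,F,G} → run F
t=10: ready={B,C,E,F,G} → run F
t=11: ready={B,C,E,F,G} → run F
t=12: ready={B,C,E,F,G} → run F
t=13: ready={B,C,E,F,G} → run F
t=14: ready={B,C,E,G} → run C
t=15: ready={B,C,E,G} → run C
t=16: ready={B,E,G} → run G
t=17: ready={B,E,G} → run G
t=18: ready={B,E,G} → run G
t=19: ready={B,E,G} → run G
t=20: ready={B,E,G} → run G
t=21: ready={B,E,G} → run G
t=22: ready={B,E,G} → run G
t=23: ready={B,E,G} → run G
t=24: ready={B,E} → run B
t=25: ready={B,E} → run B
t=26: ready={B,E} → run B
t=27: ready={B,E} → run B
t=28: ready={B,E} → run B
t=29: ready={B,E} → run B
t=30: ready={B,E} → run B
t=31: ready={E} → run E
t=32: ready={E} → run E
t=33: ready={E} → run E
t=34: (idle)
t=35: (idle)
t=36: (idle)
t=37: (idle)
t=38: (idle)

running at tick 22 = G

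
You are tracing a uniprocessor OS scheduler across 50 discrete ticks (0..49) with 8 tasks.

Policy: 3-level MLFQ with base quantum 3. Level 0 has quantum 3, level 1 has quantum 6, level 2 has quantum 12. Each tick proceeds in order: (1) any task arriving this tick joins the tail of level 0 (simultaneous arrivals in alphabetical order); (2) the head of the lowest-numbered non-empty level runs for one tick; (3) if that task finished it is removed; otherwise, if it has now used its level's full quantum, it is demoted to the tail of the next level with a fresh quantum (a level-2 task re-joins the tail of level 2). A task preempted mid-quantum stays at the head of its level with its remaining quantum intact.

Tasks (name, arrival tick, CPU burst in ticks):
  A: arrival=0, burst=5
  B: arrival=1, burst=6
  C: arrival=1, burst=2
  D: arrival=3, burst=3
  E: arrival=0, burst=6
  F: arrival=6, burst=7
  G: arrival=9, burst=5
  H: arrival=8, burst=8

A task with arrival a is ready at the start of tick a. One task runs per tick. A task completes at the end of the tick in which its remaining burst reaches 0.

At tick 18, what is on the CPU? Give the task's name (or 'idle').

running at tick 18 = H

t=0: L0/L1/L2 = AE/-/- → run A
t=1: L0/L1/L2 = AEBC/-/- → run A
t=2: L0/L1/L2 = AEBC/-/- → run A
t=3: L0/L1/L2 = EBCD/A/- → run E
t=4: L0/L1/L2 = EBCD/A/- → run E
t=5: L0/L1/L2 = EBCD/A/- → run E
t=6: L0/L1/L2 = BCDF/AE/- → run B
t=7: L0/L1/L2 = BCDF/AE/- → run B
t=8: L0/L1/L2 = BCDFH/AE/- → run B
t=9: L0/L1/L2 = CDFHG/AEB/- → run C
t=10: L0/L1/L2 = CDFHG/AEB/- → run C
t=11: L0/L1/L2 = DFHG/AEB/- → run D
t=12: L0/L1/L2 = DFHG/AEB/- → run D
t=13: L0/L1/L2 = DFHG/AEB/- → run D
t=14: L0/L1/L2 = FHG/AEB/- → run F
t=15: L0/L1/L2 = FHG/AEB/- → run F
t=16: L0/L1/L2 = FHG/AEB/- → run F
t=17: L0/L1/L2 = HG/AEBF/- → run H
t=18: L0/L1/L2 = HG/AEBF/- → run H
t=19: L0/L1/L2 = HG/AEBF/- → run H
t=20: L0/L1/L2 = G/AEBFH/- → run G
t=21: L0/L1/L2 = G/AEBFH/- → run G
t=22: L0/L1/L2 = G/AEBFH/- → run G
t=23: L0/L1/L2 = -/AEBFHG/- → run A
t=24: L0/L1/L2 = -/AEBFHG/- → run A
t=25: L0/L1/L2 = -/EBFHG/- → run E
t=26: L0/L1/L2 = -/EBFHG/- → run E
t=27: L0/L1/L2 = -/EBFHG/- → run E
t=28: L0/L1/L2 = -/BFHG/- → run B
t=29: L0/L1/L2 = -/BFHG/- → run B
t=30: L0/L1/L2 = -/BFHG/- → run B
t=31: L0/L1/L2 = -/FHG/- → run F
t=32: L0/L1/L2 = -/FHG/- → run F
t=33: L0/L1/L2 = -/FHG/- → run F
t=34: L0/L1/L2 = -/FHG/- → run F
t=35: L0/L1/L2 = -/HG/- → run H
t=36: L0/L1/L2 = -/HG/- → run H
t=37: L0/L1/L2 = -/HG/- → run H
t=38: L0/L1/L2 = -/HG/- → run H
t=39: L0/L1/L2 = -/HG/- → run H
t=40: L0/L1/L2 = -/G/- → run G
t=41: L0/L1/L2 = -/G/- → run G
t=42: (idle)
t=43: (idle)
t=44: (idle)
t=45: (idle)
t=46: (idle)
t=47: (idle)
t=48: (idle)
t=49: (idle)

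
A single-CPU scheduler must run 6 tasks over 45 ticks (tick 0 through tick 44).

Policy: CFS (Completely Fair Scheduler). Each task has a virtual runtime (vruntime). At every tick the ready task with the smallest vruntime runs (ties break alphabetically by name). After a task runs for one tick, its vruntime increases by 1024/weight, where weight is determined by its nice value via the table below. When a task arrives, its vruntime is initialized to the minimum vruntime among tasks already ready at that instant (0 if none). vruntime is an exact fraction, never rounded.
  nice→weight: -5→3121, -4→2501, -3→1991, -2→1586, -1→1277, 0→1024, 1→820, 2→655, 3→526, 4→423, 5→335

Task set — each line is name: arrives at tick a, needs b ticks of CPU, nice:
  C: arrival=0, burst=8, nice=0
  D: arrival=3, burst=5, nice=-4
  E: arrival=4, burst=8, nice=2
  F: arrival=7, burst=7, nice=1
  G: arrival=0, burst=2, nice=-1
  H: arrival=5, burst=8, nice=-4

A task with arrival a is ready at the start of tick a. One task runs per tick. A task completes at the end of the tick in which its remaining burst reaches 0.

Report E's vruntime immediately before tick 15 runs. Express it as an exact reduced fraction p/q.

t=0: vr[C=0 G=0] → run C
t=1: vr[C=1 G=0] → run G
t=2: vr[C=1 G=1024/1277] → run G
t=3: vr[C=1 D=1] → run C
t=4: vr[C=2 D=1 E=1] → run D
t=5: vr[C=2 D=3525/2501 E=1 H=1] → run E
t=6: vr[C=2 D=3525/2501 E=1679/655 H=1] → run H
t=7: vr[C=2 D=3525/2501 E=1679/655 F=3525/2501 H=3525/2501] → run D
t=8: vr[C=2 D=4549/2501 E=1679/655 F=3525/2501 H=3525/2501] → run F
t=9: vr[C=2 D=4549/2501 E=1679/655 F=33241/12505 H=3525/2501] → run H
t=10: vr[C=2 D=4549/2501 E=1679/655 F=33241/12505 H=4549/2501] → run D
t=11: vr[C=2 D=5573/2501 E=1679/655 F=33241/12505 H=4549/2501] → run H
t=12: vr[C=2 D=5573/2501 E=1679/655 F=33241/12505 H=5573/2501] → run C
t=13: vr[C=3 D=5573/2501 E=1679/655 F=33241/12505 H=5573/2501] → run D
t=14: vr[C=3 D=6597/2501 E=1679/655 F=33241/12505 H=5573/2501] → run H
t=15: vr[C=3 D=6597/2501 E=1679/655 F=33241/12505 H=6597/2501] → run E
t=16: vr[C=3 D=6597/2501 E=2703/655 F=33241/12505 H=6597/2501] → run D
t=17: vr[C=3 E=2703/655 F=33241/12505 H=6597/2501] → run H
t=18: vr[C=3 E=2703/655 F=33241/12505 H=7621/2501] → run F
t=19: vr[C=3 E=2703/655 F=48857/12505 H=7621/2501] → run C
t=20: vr[C=4 E=2703/655 F=48857/12505 H=7621/2501] → run H
t=21: vr[C=4 E=2703/655 F=48857/12505 H=8645/2501] → run H
t=22: vr[C=4 E=2703/655 F=48857/12505 H=9669/2501] → run H
t=23: vr[C=4 E=2703/655 F=48857/12505] → run F
t=24: vr[C=4 E=2703/655 F=64473/12505] → run C
t=25: vr[C=5 E=2703/655 F=64473/12505] → run E
t=26: vr[C=5 E=3727/655 F=64473/12505] → run C
t=27: vr[C=6 E=3727/655 F=64473/12505] → run F
t=28: vr[C=6 E=3727/655 F=80089/12505] → run E
t=29: vr[C=6 E=4751/655 F=80089/12505] → run C
t=30: vr[C=7 E=4751/655 F=80089/12505] → run F
t=31: vr[C=7 E=4751/655 F=19141/2501] → run C
t=32: vr[E=4751/655 F=19141/2501] → run E
t=33: vr[E=1155/131 F=19141/2501] → run F
t=34: vr[E=1155/131 F=111321/12505] → run E
t=35: vr[E=6799/655 F=111321/12505] → run F
t=36: vr[E=6799/655] → run E
t=37: vr[E=7823/655] → run E
t=38: (idle)
t=39: (idle)
t=40: (idle)
t=41: (idle)
t=42: (idle)
t=43: (idle)
t=44: (idle)

vruntime(E, start of tick 15) = 1679/655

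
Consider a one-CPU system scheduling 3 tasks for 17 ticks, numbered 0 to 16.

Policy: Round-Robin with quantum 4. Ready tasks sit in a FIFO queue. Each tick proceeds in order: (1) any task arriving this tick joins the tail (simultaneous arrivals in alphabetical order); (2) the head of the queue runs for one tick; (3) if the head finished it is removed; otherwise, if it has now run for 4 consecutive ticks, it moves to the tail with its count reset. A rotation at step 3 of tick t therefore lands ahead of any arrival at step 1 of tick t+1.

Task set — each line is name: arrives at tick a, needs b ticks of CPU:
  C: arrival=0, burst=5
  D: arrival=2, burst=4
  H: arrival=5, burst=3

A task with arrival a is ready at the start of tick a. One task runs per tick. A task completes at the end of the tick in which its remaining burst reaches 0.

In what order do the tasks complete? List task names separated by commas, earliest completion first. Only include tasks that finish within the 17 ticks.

t=0: queue=[C] q_used=0 → run C
t=1: queue=[C] q_used=1 → run C
t=2: queue=[C,D] q_used=2 → run C
t=3: queue=[C,D] q_used=3 → run C
t=4: queue=[D,C] q_used=0 → run D
t=5: queue=[D,C,H] q_used=1 → run D
t=6: queue=[D,C,H] q_used=2 → run D
t=7: queue=[D,C,H] q_used=3 → run D
t=8: queue=[C,H] q_used=0 → run C
t=9: queue=[H] q_used=0 → run H
t=10: queue=[H] q_used=1 → run H
t=11: queue=[H] q_used=2 → run H
t=12: (idle)
t=13: (idle)
t=14: (idle)
t=15: (idle)
t=16: (idle)

completion order = D, C, H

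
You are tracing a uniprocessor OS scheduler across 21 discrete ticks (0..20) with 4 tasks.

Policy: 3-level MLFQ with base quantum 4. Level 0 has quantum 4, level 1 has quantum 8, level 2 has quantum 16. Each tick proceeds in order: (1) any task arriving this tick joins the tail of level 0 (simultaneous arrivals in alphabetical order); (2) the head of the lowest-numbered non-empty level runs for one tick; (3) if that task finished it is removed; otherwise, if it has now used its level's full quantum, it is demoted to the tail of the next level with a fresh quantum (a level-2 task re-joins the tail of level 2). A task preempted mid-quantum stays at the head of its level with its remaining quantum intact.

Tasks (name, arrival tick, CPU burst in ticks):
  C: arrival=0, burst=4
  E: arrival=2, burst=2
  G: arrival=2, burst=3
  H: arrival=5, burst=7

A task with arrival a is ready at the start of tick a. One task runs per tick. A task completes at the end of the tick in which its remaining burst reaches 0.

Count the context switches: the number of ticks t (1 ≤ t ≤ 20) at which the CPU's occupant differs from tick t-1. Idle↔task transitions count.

context switches = 4

t=0: L0/L1/L2 = C/-/- → run C
t=1: L0/L1/L2 = C/-/- → run C
t=2: L0/L1/L2 = CEG/-/- → run C
t=3: L0/L1/L2 = CEG/-/- → run C
t=4: L0/L1/L2 = EG/-/- → run E
t=5: L0/L1/L2 = EGH/-/- → run E
t=6: L0/L1/L2 = GH/-/- → run G
t=7: L0/L1/L2 = GH/-/- → run G
t=8: L0/L1/L2 = GH/-/- → run G
t=9: L0/L1/L2 = H/-/- → run H
t=10: L0/L1/L2 = H/-/- → run H
t=11: L0/L1/L2 = H/-/- → run H
t=12: L0/L1/L2 = H/-/- → run H
t=13: L0/L1/L2 = -/H/- → run H
t=14: L0/L1/L2 = -/H/- → run H
t=15: L0/L1/L2 = -/H/- → run H
t=16: (idle)
t=17: (idle)
t=18: (idle)
t=19: (idle)
t=20: (idle)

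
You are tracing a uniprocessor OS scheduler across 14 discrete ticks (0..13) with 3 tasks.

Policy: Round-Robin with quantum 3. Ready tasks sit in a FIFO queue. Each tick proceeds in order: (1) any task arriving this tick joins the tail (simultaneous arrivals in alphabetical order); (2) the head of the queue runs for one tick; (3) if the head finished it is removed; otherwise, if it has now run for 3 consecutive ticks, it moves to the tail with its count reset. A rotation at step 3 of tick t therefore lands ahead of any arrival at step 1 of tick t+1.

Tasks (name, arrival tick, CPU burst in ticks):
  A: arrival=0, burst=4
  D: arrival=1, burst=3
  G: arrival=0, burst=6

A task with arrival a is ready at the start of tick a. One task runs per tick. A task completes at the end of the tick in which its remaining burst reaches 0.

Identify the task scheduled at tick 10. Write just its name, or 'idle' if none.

running at tick 10 = G

t=0: queue=[A,G] q_used=0 → run A
t=1: queue=[A,G,D] q_used=1 → run A
t=2: queue=[A,G,D] q_used=2 → run A
t=3: queue=[G,D,A] q_used=0 → run G
t=4: queue=[G,D,A] q_used=1 → run G
t=5: queue=[G,D,A] q_used=2 → run G
t=6: queue=[D,A,G] q_used=0 → run D
t=7: queue=[D,A,G] q_used=1 → run D
t=8: queue=[D,A,G] q_used=2 → run D
t=9: queue=[A,G] q_used=0 → run A
t=10: queue=[G] q_used=0 → run G
t=11: queue=[G] q_used=1 → run G
t=12: queue=[G] q_used=2 → run G
t=13: (idle)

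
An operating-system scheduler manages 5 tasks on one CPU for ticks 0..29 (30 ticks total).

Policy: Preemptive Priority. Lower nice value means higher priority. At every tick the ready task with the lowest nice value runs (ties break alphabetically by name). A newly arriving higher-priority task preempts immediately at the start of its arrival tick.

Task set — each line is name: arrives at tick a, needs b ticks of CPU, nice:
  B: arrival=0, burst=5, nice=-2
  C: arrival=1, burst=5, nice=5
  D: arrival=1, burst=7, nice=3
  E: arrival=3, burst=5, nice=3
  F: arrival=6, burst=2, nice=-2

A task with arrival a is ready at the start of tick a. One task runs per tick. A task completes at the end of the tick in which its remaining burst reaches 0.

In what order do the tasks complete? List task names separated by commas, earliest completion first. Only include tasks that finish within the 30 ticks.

completion order = B, F, D, E, C

t=0: ready={B} → run B
t=1: ready={B,C,D} → run B
t=2: ready={B,C,D} → run B
t=3: ready={B,C,D,E} → run B
t=4: ready={B,C,D,E} → run B
t=5: ready={C,D,E} → run D
t=6: ready={C,D,E,F} → run F
t=7: ready={C,D,E,F} → run F
t=8: ready={C,D,E} → run D
t=9: ready={C,D,E} → run D
t=10: ready={C,D,E} → run D
t=11: ready={C,D,E} → run D
t=12: ready={C,D,E} → run D
t=13: ready={C,D,E} → run D
t=14: ready={C,E} → run E
t=15: ready={C,E} → run E
t=16: ready={C,E} → run E
t=17: ready={C,E} → run E
t=18: ready={C,E} → run E
t=19: ready={C} → run C
t=20: ready={C} → run C
t=21: ready={C} → run C
t=22: ready={C} → run C
t=23: ready={C} → run C
t=24: (idle)
t=25: (idle)
t=26: (idle)
t=27: (idle)
t=28: (idle)
t=29: (idle)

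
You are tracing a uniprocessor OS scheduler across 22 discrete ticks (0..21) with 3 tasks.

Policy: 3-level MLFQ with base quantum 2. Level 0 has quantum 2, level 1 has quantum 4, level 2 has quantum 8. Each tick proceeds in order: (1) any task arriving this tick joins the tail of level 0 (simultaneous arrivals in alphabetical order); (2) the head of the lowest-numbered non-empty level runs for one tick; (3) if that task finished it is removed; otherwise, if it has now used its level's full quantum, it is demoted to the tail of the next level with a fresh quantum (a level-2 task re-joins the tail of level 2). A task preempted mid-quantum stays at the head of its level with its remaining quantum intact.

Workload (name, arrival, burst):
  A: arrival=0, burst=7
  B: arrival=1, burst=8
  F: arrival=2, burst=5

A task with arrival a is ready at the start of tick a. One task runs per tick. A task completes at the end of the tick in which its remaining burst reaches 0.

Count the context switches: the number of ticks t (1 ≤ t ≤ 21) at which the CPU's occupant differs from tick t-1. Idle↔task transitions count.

t=0: L0/L1/L2 = A/-/- → run A
t=1: L0/L1/L2 = AB/-/- → run A
t=2: L0/L1/L2 = BF/A/- → run B
t=3: L0/L1/L2 = BF/A/- → run B
t=4: L0/L1/L2 = F/AB/- → run F
t=5: L0/L1/L2 = F/AB/- → run F
t=6: L0/L1/L2 = -/ABF/- → run A
t=7: L0/L1/L2 = -/ABF/- → run A
t=8: L0/L1/L2 = -/ABF/- → run A
t=9: L0/L1/L2 = -/ABF/- → run A
t=10: L0/L1/L2 = -/BF/A → run B
t=11: L0/L1/L2 = -/BF/A → run B
t=12: L0/L1/L2 = -/BF/A → run B
t=13: L0/L1/L2 = -/BF/A → run B
t=14: L0/L1/L2 = -/F/AB → run F
t=15: L0/L1/L2 = -/F/AB → run F
t=16: L0/L1/L2 = -/F/AB → run F
t=17: L0/L1/L2 = -/-/AB → run A
t=18: L0/L1/L2 = -/-/B → run B
t=19: L0/L1/L2 = -/-/B → run B
t=20: (idle)
t=21: (idle)

context switches = 8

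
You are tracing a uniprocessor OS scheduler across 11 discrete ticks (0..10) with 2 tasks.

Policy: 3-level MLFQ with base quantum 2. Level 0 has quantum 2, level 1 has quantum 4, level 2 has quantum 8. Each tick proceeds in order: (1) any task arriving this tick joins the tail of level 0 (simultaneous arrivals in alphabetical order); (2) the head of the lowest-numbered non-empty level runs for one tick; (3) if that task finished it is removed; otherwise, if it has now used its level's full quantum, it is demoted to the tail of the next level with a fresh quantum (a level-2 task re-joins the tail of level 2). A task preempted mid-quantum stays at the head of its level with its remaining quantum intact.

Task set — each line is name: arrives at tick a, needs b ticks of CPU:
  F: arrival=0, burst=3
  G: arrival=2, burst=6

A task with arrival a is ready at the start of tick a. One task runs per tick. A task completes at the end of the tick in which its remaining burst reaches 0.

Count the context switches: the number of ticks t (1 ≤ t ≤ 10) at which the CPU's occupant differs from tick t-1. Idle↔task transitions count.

t=0: L0/L1/L2 = F/-/- → run F
t=1: L0/L1/L2 = F/-/- → run F
t=2: L0/L1/L2 = G/F/- → run G
t=3: L0/L1/L2 = G/F/- → run G
t=4: L0/L1/L2 = -/FG/- → run F
t=5: L0/L1/L2 = -/G/- → run G
t=6: L0/L1/L2 = -/G/- → run G
t=7: L0/L1/L2 = -/G/- → run G
t=8: L0/L1/L2 = -/G/- → run G
t=9: (idle)
t=10: (idle)

context switches = 4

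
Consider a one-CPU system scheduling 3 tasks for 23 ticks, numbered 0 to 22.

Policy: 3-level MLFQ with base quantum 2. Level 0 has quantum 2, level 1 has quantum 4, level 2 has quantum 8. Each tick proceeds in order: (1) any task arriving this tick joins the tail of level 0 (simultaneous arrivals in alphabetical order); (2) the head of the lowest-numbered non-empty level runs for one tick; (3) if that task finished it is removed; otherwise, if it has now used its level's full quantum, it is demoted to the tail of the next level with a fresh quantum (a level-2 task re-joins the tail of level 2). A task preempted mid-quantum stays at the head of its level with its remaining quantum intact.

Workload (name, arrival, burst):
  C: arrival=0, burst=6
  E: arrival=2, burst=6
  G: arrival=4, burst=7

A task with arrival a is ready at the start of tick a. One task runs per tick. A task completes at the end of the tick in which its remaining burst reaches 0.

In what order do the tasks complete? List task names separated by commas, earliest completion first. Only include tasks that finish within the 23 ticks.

t=0: L0/L1/L2 = C/-/- → run C
t=1: L0/L1/L2 = C/-/- → run C
t=2: L0/L1/L2 = E/C/- → run E
t=3: L0/L1/L2 = E/C/- → run E
t=4: L0/L1/L2 = G/CE/- → run G
t=5: L0/L1/L2 = G/CE/- → run G
t=6: L0/L1/L2 = -/CEG/- → run C
t=7: L0/L1/L2 = -/CEG/- → run C
t=8: L0/L1/L2 = -/CEG/- → run C
t=9: L0/L1/L2 = -/CEG/- → run C
t=10: L0/L1/L2 = -/EG/- → run E
t=11: L0/L1/L2 = -/EG/- → run E
t=12: L0/L1/L2 = -/EG/- → run E
t=13: L0/L1/L2 = -/EG/- → run E
t=14: L0/L1/L2 = -/G/- → run G
t=15: L0/L1/L2 = -/G/- → run G
t=16: L0/L1/L2 = -/G/- → run G
t=17: L0/L1/L2 = -/G/- → run G
t=18: L0/L1/L2 = -/-/G → run G
t=19: (idle)
t=20: (idle)
t=21: (idle)
t=22: (idle)

completion order = C, E, G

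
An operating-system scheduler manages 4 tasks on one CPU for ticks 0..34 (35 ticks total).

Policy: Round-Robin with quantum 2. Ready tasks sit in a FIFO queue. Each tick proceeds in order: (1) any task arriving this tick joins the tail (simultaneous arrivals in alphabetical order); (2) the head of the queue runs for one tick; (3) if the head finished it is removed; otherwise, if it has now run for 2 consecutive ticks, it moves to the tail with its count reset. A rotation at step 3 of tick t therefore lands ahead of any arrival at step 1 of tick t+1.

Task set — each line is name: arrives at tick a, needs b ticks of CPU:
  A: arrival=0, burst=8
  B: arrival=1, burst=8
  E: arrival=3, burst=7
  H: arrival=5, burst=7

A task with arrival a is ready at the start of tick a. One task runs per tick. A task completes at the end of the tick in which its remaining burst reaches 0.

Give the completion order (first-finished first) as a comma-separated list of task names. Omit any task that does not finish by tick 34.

t=0: queue=[A] q_used=0 → run A
t=1: queue=[A,B] q_used=1 → run A
t=2: queue=[B,A] q_used=0 → run B
t=3: queue=[B,A,E] q_used=1 → run B
t=4: queue=[A,E,B] q_used=0 → run A
t=5: queue=[A,E,B,H] q_used=1 → run A
t=6: queue=[E,B,H,A] q_used=0 → run E
t=7: queue=[E,B,H,A] q_used=1 → run E
t=8: queue=[B,H,A,E] q_used=0 → run B
t=9: queue=[B,H,A,E] q_used=1 → run B
t=10: queue=[H,A,E,B] q_used=0 → run H
t=11: queue=[H,A,E,B] q_used=1 → run H
t=12: queue=[A,E,B,H] q_used=0 → run A
t=13: queue=[A,E,B,H] q_used=1 → run A
t=14: queue=[E,B,H,A] q_used=0 → run E
t=15: queue=[E,B,H,A] q_used=1 → run E
t=16: queue=[B,H,A,E] q_used=0 → run B
t=17: queue=[B,H,A,E] q_used=1 → run B
t=18: queue=[H,A,E,B] q_used=0 → run H
t=19: queue=[H,A,E,B] q_used=1 → run H
t=20: queue=[A,E,B,H] q_used=0 → run A
t=21: queue=[A,E,B,H] q_used=1 → run A
t=22: queue=[E,B,H] q_used=0 → run E
t=23: queue=[E,B,H] q_used=1 → run E
t=24: queue=[B,H,E] q_used=0 → run B
t=25: queue=[B,H,E] q_used=1 → run B
t=26: queue=[H,E] q_used=0 → run H
t=27: queue=[H,E] q_used=1 → run H
t=28: queue=[E,H] q_used=0 → run E
t=29: queue=[H] q_used=0 → run H
t=30: (idle)
t=31: (idle)
t=32: (idle)
t=33: (idle)
t=34: (idle)

completion order = A, B, E, H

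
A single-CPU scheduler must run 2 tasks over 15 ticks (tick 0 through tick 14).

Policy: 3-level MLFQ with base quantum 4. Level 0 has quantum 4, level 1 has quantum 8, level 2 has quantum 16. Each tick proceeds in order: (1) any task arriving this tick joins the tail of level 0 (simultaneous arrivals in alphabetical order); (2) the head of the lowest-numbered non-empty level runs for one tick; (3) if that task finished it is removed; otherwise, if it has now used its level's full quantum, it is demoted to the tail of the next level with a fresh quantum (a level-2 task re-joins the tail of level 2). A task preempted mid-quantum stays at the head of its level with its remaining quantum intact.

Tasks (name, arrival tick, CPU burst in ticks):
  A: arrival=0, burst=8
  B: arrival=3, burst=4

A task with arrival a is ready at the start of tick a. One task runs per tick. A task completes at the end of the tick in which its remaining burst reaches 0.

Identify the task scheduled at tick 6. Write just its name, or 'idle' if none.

running at tick 6 = B

t=0: L0/L1/L2 = A/-/- → run A
t=1: L0/L1/L2 = A/-/- → run A
t=2: L0/L1/L2 = A/-/- → run A
t=3: L0/L1/L2 = AB/-/- → run A
t=4: L0/L1/L2 = B/A/- → run B
t=5: L0/L1/L2 = B/A/- → run B
t=6: L0/L1/L2 = B/A/- → run B
t=7: L0/L1/L2 = B/A/- → run B
t=8: L0/L1/L2 = -/A/- → run A
t=9: L0/L1/L2 = -/A/- → run A
t=10: L0/L1/L2 = -/A/- → run A
t=11: L0/L1/L2 = -/A/- → run A
t=12: (idle)
t=13: (idle)
t=14: (idle)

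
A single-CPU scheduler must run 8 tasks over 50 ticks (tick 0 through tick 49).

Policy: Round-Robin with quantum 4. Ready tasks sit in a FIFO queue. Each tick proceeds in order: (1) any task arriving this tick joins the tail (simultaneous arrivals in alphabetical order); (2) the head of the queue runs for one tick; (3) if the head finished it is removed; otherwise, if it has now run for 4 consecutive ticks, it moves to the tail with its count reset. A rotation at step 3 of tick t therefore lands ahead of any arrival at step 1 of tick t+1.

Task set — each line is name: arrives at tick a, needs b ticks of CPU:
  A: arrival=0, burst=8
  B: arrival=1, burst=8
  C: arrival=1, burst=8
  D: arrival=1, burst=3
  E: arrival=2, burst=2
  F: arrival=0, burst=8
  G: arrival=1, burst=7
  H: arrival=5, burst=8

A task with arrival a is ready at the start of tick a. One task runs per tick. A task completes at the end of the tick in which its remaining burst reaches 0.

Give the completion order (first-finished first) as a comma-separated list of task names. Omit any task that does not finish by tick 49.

completion order = D, E, A, F, B, C, G

t=0: queue=[A,F] q_used=0 → run A
t=1: queue=[A,F,B,C,D,G] q_used=1 → run A
t=2: queue=[A,F,B,C,D,G,E] q_used=2 → run A
t=3: queue=[A,F,B,C,D,G,E] q_used=3 → run A
t=4: queue=[F,B,C,D,G,E,A] q_used=0 → run F
t=5: queue=[F,B,C,D,G,E,A,H] q_used=1 → run F
t=6: queue=[F,B,C,D,G,E,A,H] q_used=2 → run F
t=7: queue=[F,B,C,D,G,E,A,H] q_used=3 → run F
t=8: queue=[B,C,D,G,E,A,H,F] q_used=0 → run B
t=9: queue=[B,C,D,G,E,A,H,F] q_used=1 → run B
t=10: queue=[B,C,D,G,E,A,H,F] q_used=2 → run B
t=11: queue=[B,C,D,G,E,A,H,F] q_used=3 → run B
t=12: queue=[C,D,G,E,A,H,F,B] q_used=0 → run C
t=13: queue=[C,D,G,E,A,H,F,B] q_used=1 → run C
t=14: queue=[C,D,G,E,A,H,F,B] q_used=2 → run C
t=15: queue=[C,D,G,E,A,H,F,B] q_used=3 → run C
t=16: queue=[D,G,E,A,H,F,B,C] q_used=0 → run D
t=17: queue=[D,G,E,A,H,F,B,C] q_used=1 → run D
t=18: queue=[D,G,E,A,H,F,B,C] q_used=2 → run D
t=19: queue=[G,E,A,H,F,B,C] q_used=0 → run G
t=20: queue=[G,E,A,H,F,B,C] q_used=1 → run G
t=21: queue=[G,E,A,H,F,B,C] q_used=2 → run G
t=22: queue=[G,E,A,H,F,B,C] q_used=3 → run G
t=23: queue=[E,A,H,F,B,C,G] q_used=0 → run E
t=24: queue=[E,A,H,F,B,C,G] q_used=1 → run E
t=25: queue=[A,H,F,B,C,G] q_used=0 → run A
t=26: queue=[A,H,F,B,C,G] q_used=1 → run A
t=27: queue=[A,H,F,B,C,G] q_used=2 → run A
t=28: queue=[A,H,F,B,C,G] q_used=3 → run A
t=29: queue=[H,F,B,C,G] q_used=0 → run H
t=30: queue=[H,F,B,C,G] q_used=1 → run H
t=31: queue=[H,F,B,C,G] q_used=2 → run H
t=32: queue=[H,F,B,C,G] q_used=3 → run H
t=33: queue=[F,B,C,G,H] q_used=0 → run F
t=34: queue=[F,B,C,G,H] q_used=1 → run F
t=35: queue=[F,B,C,G,H] q_used=2 → run F
t=36: queue=[F,B,C,G,H] q_used=3 → run F
t=37: queue=[B,C,G,H] q_used=0 → run B
t=38: queue=[B,C,G,H] q_used=1 → run B
t=39: queue=[B,C,G,H] q_used=2 → run B
t=40: queue=[B,C,G,H] q_used=3 → run B
t=41: queue=[C,G,H] q_used=0 → run C
t=42: queue=[C,G,H] q_used=1 → run C
t=43: queue=[C,G,H] q_used=2 → run C
t=44: queue=[C,G,H] q_used=3 → run C
t=45: queue=[G,H] q_used=0 → run G
t=46: queue=[G,H] q_used=1 → run G
t=47: queue=[G,H] q_used=2 → run G
t=48: queue=[H] q_used=0 → run H
t=49: queue=[H] q_used=1 → run H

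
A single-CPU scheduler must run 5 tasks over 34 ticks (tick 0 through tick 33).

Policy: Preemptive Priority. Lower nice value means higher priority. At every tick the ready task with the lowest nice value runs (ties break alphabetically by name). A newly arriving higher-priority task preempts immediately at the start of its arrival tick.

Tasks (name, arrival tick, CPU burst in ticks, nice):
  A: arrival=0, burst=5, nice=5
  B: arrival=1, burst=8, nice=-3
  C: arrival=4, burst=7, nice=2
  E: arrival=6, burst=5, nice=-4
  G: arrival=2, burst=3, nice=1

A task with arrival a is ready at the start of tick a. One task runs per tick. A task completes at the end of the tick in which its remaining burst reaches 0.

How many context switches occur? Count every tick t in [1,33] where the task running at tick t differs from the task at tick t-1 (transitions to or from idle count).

t=0: ready={A} → run A
t=1: ready={A,B} → run B
t=2: ready={A,B,G} → run B
t=3: ready={A,B,G} → run B
t=4: ready={A,B,C,G} → run B
t=5: ready={A,B,C,G} → run B
t=6: ready={A,B,C,E,G} → run E
t=7: ready={A,B,C,E,G} → run E
t=8: ready={A,B,C,E,G} → run E
t=9: ready={A,B,C,E,G} → run E
t=10: ready={A,B,C,E,G} → run E
t=11: ready={A,B,C,G} → run B
t=12: ready={A,B,C,G} → run B
t=13: ready={A,B,C,G} → run B
t=14: ready={A,C,G} → run G
t=15: ready={A,C,G} → run G
t=16: ready={A,C,G} → run G
t=17: ready={A,C} → run C
t=18: ready={A,C} → run C
t=19: ready={A,C} → run C
t=20: ready={A,C} → run C
t=21: ready={A,C} → run C
t=22: ready={A,C} → run C
t=23: ready={A,C} → run C
t=24: ready={A} → run A
t=25: ready={A} → run A
t=26: ready={A} → run A
t=27: ready={A} → run A
t=28: (idle)
t=29: (idle)
t=30: (idle)
t=31: (idle)
t=32: (idle)
t=33: (idle)

context switches = 7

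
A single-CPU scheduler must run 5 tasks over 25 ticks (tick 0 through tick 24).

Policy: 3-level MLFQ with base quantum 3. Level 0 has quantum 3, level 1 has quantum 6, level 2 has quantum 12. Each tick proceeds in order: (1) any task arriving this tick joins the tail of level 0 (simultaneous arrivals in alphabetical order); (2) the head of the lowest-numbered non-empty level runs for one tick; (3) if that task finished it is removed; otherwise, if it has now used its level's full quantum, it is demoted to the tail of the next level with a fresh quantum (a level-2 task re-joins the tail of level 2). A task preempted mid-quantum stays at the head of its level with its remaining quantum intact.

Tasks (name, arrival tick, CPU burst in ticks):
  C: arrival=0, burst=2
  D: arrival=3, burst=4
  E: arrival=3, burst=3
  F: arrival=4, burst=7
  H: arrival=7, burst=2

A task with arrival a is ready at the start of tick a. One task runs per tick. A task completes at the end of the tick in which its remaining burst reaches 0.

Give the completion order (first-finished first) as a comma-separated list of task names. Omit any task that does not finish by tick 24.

completion order = C, E, H, D, F

t=0: L0/L1/L2 = C/-/- → run C
t=1: L0/L1/L2 = C/-/- → run C
t=2: (idle)
t=3: L0/L1/L2 = DE/-/- → run D
t=4: L0/L1/L2 = DEF/-/- → run D
t=5: L0/L1/L2 = DEF/-/- → run D
t=6: L0/L1/L2 = EF/D/- → run E
t=7: L0/L1/L2 = EFH/D/- → run E
t=8: L0/L1/L2 = EFH/D/- → run E
t=9: L0/L1/L2 = FH/D/- → run F
t=10: L0/L1/L2 = FH/D/- → run F
t=11: L0/L1/L2 = FH/D/- → run F
t=12: L0/L1/L2 = H/DF/- → run H
t=13: L0/L1/L2 = H/DF/- → run H
t=14: L0/L1/L2 = -/DF/- → run D
t=15: L0/L1/L2 = -/F/- → run F
t=16: L0/L1/L2 = -/F/- → run F
t=17: L0/L1/L2 = -/F/- → run F
t=18: L0/L1/L2 = -/F/- → run F
t=19: (idle)
t=20: (idle)
t=21: (idle)
t=22: (idle)
t=23: (idle)
t=24: (idle)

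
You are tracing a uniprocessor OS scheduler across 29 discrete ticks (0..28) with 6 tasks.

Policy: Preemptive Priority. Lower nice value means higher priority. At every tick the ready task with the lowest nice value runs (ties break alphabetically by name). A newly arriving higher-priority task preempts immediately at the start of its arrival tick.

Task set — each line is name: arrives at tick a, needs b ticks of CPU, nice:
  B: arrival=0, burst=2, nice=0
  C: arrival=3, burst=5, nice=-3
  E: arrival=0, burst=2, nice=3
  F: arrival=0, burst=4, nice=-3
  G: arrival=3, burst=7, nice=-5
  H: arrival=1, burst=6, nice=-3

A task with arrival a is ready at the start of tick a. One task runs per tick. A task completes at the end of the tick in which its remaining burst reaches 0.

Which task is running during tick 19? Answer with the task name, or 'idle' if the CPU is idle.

t=0: ready={B,E,F} → run F
t=1: ready={B,E,F,H} → run F
t=2: ready={B,E,F,H} → run F
t=3: ready={B,C,E,F,G,H} → run G
t=4: ready={B,C,E,F,G,H} → run G
t=5: ready={B,C,E,F,G,H} → run G
t=6: ready={B,C,E,F,G,H} → run G
t=7: ready={B,C,E,F,G,H} → run G
t=8: ready={B,C,E,F,G,H} → run G
t=9: ready={B,C,E,F,G,H} → run G
t=10: ready={B,C,E,F,H} → run C
t=11: ready={B,C,E,F,H} → run C
t=12: ready={B,C,E,F,H} → run C
t=13: ready={B,C,E,F,H} → run C
t=14: ready={B,C,E,F,H} → run C
t=15: ready={B,E,F,H} → run F
t=16: ready={B,E,H} → run H
t=17: ready={B,E,H} → run H
t=18: ready={B,E,H} → run H
t=19: ready={B,E,H} → run H
t=20: ready={B,E,H} → run H
t=21: ready={B,E,H} → run H
t=22: ready={B,E} → run B
t=23: ready={B,E} → run B
t=24: ready={E} → run E
t=25: ready={E} → run E
t=26: (idle)
t=27: (idle)
t=28: (idle)

running at tick 19 = H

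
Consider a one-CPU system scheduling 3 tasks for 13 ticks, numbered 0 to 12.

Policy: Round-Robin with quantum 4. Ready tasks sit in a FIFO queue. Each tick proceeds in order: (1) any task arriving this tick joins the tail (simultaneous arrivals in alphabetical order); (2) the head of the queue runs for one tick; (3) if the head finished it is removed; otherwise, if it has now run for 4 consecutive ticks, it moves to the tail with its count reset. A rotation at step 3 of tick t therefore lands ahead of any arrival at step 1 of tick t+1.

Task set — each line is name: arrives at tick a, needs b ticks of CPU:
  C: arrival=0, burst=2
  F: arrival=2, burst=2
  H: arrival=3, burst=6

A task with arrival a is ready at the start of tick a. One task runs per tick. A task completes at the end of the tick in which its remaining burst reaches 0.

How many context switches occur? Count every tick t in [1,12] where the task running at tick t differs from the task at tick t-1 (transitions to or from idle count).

t=0: queue=[C] q_used=0 → run C
t=1: queue=[C] q_used=1 → run C
t=2: queue=[F] q_used=0 → run F
t=3: queue=[F,H] q_used=1 → run F
t=4: queue=[H] q_used=0 → run H
t=5: queue=[H] q_used=1 → run H
t=6: queue=[H] q_used=2 → run H
t=7: queue=[H] q_used=3 → run H
t=8: queue=[H] q_used=0 → run H
t=9: queue=[H] q_used=1 → run H
t=10: (idle)
t=11: (idle)
t=12: (idle)

context switches = 3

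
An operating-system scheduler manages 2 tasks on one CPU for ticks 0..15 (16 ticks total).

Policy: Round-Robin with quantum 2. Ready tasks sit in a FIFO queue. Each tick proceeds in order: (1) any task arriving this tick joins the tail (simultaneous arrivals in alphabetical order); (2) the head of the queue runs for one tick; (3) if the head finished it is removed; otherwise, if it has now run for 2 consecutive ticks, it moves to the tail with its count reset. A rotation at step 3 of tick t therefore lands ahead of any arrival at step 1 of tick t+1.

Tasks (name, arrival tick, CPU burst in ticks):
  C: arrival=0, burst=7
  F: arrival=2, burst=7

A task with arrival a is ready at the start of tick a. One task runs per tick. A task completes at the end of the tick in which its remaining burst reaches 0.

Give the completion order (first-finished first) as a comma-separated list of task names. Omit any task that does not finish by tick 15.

t=0: queue=[C] q_used=0 → run C
t=1: queue=[C] q_used=1 → run C
t=2: queue=[C,F] q_used=0 → run C
t=3: queue=[C,F] q_used=1 → run C
t=4: queue=[F,C] q_used=0 → run F
t=5: queue=[F,C] q_used=1 → run F
t=6: queue=[C,F] q_used=0 → run C
t=7: queue=[C,F] q_used=1 → run C
t=8: queue=[F,C] q_used=0 → run F
t=9: queue=[F,C] q_used=1 → run F
t=10: queue=[C,F] q_used=0 → run C
t=11: queue=[F] q_used=0 → run F
t=12: queue=[F] q_used=1 → run F
t=13: queue=[F] q_used=0 → run F
t=14: (idle)
t=15: (idle)

completion order = C, F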